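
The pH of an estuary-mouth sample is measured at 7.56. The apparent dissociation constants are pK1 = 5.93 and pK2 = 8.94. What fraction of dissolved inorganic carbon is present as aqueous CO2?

α₀ = 1 / (1 + K1/[H⁺] + K1K2/[H⁺]²) = 1 / (1 + 10^+1.63 + 10^+0.25)
   = 1 / (1 + 42.658 + 1.7783) = 1/45.436 = 0.02201

α₀ = 0.0220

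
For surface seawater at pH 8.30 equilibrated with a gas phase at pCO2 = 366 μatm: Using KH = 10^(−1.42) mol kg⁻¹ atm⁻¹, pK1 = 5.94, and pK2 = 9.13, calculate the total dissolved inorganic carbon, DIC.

DIC = 3.67 mmol/kg

[CO2*] = KH · pCO2 = 10^(−1.42) × 366×10^-6 = 1.391×10^-5 mol/kg
α₀ = 1/(1 + K1/[H⁺] + K1K2/[H⁺]²) = 1/(1 + 10^+2.36 + 10^+1.53) = 0.003788
DIC = [CO2*]/α₀ = 1.391×10^-5 / 0.003788 = 3.67 mmol/kg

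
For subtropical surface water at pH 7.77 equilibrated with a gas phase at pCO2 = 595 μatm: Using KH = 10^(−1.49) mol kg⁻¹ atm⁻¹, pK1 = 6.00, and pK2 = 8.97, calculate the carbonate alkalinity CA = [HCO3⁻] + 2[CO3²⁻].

CA = 1.28 mmol/kg

[CO2*] = KH · pCO2 = 10^(−1.49) × 595×10^-6 = 1.925×10^-5 mol/kg
α₀ = 1/(1 + K1/[H⁺] + K1K2/[H⁺]²) = 1/(1 + 10^+1.77 + 10^+0.57) = 0.01572
DIC = [CO2*]/α₀ = 1.925×10^-5 / 0.01572 = 1.225 mmol/kg
CA = (α₁ + 2α₂)·DIC = (0.9259 + 2×0.05842) × 1.225 = 1.28 mmol/kg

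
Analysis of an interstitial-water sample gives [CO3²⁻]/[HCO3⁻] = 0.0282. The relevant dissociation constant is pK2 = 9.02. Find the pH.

From K2 = [H⁺][CO3²⁻]/[HCO3⁻]:  pH = pK2 + log₁₀([CO3²⁻]/[HCO3⁻])
log₁₀(0.0282) = -1.550
pH = 9.02 + (-1.550) = 7.47

pH = 7.47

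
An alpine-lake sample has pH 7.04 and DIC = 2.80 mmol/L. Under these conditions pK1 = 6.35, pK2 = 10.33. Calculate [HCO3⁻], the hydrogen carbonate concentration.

[HCO3⁻] = 2.32 mmol/L

α₁ = 1 / (1 + [H⁺]/K1 + K2/[H⁺]) = 1 / (1 + 10^-0.69 + 10^-3.29)
   = 1 / (1 + 0.20417 + 0.00051286) = 1/1.2047 = 0.8301
[HCO3⁻] = α₁ × DIC = 0.8301 × 2.80 = 2.32 mmol/L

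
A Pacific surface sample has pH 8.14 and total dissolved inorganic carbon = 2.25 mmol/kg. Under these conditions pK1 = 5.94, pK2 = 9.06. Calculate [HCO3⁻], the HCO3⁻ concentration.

α₁ = 1 / (1 + [H⁺]/K1 + K2/[H⁺]) = 1 / (1 + 10^-2.20 + 10^-0.92)
   = 1 / (1 + 0.0063096 + 0.12023) = 1/1.1265 = 0.8877
[HCO3⁻] = α₁ × DIC = 0.8877 × 2.25 = 2.00 mmol/kg

[HCO3⁻] = 2.00 mmol/kg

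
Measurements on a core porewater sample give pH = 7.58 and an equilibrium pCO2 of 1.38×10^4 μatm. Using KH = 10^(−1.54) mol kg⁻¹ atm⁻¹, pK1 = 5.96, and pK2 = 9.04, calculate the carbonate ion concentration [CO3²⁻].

[CO3²⁻] = 0.575 mmol/kg

[CO2*] = KH · pCO2 = 10^(−1.54) × 1.38×10^4×10^-6 = 3.980×10^-4 mol/kg
α₀ = 1/(1 + K1/[H⁺] + K1K2/[H⁺]²) = 1/(1 + 10^+1.62 + 10^+0.16) = 0.02266
DIC = [CO2*]/α₀ = 3.980×10^-4 / 0.02266 = 17.56 mmol/kg
[CO3²⁻] = α₂·DIC; α₂ = 0.03275, so [CO3²⁻] = 0.03275 × 17.56 = 0.575 mmol/kg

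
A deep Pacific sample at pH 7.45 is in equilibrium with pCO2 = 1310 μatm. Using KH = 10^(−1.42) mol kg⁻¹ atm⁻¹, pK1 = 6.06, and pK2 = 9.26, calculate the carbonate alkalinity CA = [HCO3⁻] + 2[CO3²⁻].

CA = 1.26 mmol/kg

[CO2*] = KH · pCO2 = 10^(−1.42) × 1310×10^-6 = 4.980×10^-5 mol/kg
α₀ = 1/(1 + K1/[H⁺] + K1K2/[H⁺]²) = 1/(1 + 10^+1.39 + 10^-0.42) = 0.03857
DIC = [CO2*]/α₀ = 4.980×10^-5 / 0.03857 = 1.291 mmol/kg
CA = (α₁ + 2α₂)·DIC = (0.9468 + 2×0.01466) × 1.291 = 1.26 mmol/kg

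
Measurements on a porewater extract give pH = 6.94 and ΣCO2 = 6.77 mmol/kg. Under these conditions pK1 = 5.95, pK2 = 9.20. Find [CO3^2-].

α₂ = 1 / (1 + [H⁺]/K2 + [H⁺]²/(K1K2)) = 1 / (1 + 10^+2.26 + 10^+1.27)
   = 1 / (1 + 181.97 + 18.621) = 1/201.59 = 0.004961
[CO3²⁻] = α₂ × DIC = 0.004961 × 6.77 = 0.0336 mmol/kg

[CO3²⁻] = 0.0336 mmol/kg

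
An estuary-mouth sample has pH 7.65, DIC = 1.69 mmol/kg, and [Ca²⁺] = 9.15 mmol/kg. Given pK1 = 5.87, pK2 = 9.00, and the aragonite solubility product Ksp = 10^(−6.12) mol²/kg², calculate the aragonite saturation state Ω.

Ω = 0.858

α₂ = 1 / (1 + [H⁺]/K2 + [H⁺]²/(K1K2)) = 1 / (1 + 10^+1.35 + 10^-0.43)
   = 1 / (1 + 22.387 + 0.37154) = 1/23.759 = 0.04209
[CO3²⁻] = α₂ × DIC = 0.04209 × 1.69 = 0.07113 mmol/kg
Ksp = 10^(−6.12) = 7.586×10^-7
Ω = [Ca²⁺][CO3²⁻]/Ksp = (9.15×10^-3)(7.113×10^-5) / 7.586×10^-7 = 0.858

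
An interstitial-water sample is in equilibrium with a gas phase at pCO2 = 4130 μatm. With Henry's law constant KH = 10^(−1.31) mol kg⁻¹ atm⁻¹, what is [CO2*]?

KH = 10^(−1.31) = 4.898×10^-2 mol kg⁻¹ atm⁻¹
[CO2*] = KH · pCO2 = 4.898×10^-2 × 4130×10^-6 atm = 2.02×10^-4 mol/kg

[CO2*] = 202 μmol/kg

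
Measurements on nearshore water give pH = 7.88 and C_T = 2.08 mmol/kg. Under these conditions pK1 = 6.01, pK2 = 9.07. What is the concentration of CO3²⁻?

[CO3²⁻] = 0.125 mmol/kg

α₂ = 1 / (1 + [H⁺]/K2 + [H⁺]²/(K1K2)) = 1 / (1 + 10^+1.19 + 10^-0.68)
   = 1 / (1 + 15.488 + 0.20893) = 1/16.697 = 0.05989
[CO3²⁻] = α₂ × DIC = 0.05989 × 2.08 = 0.125 mmol/kg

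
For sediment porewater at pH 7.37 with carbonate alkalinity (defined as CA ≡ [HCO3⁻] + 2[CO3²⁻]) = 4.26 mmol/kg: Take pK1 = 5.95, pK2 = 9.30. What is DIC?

DIC = 4.37 mmol/kg

CA = [HCO3⁻] + 2[CO3²⁻] = (α₁ + 2α₂)·DIC
At pH 7.37: [H⁺]/K1 = 10^-1.42 = 0.038019, K2/[H⁺] = 10^-1.93 = 0.011749
α₁ = 1/(1 + 0.038019 + 0.011749) = 1/1.0498 = 0.9526; α₂ = α₁·K2/[H⁺] = 0.01119
α₁ + 2α₂ = 0.9750
DIC = CA / (α₁ + 2α₂) = 4.26 / 0.9750 = 4.37 mmol/kg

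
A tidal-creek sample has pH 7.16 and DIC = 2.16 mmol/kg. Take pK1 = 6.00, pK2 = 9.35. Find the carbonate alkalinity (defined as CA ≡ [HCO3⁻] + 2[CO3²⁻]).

CA = 2.03 mmol/kg

CA = [HCO3⁻] + 2[CO3²⁻] = (α₁ + 2α₂)·DIC
At pH 7.16: [H⁺]/K1 = 10^-1.16 = 0.069183, K2/[H⁺] = 10^-2.19 = 0.0064565
α₁ = 1/(1 + 0.069183 + 0.0064565) = 1/1.0756 = 0.9297; α₂ = α₁·K2/[H⁺] = 0.006003
α₁ + 2α₂ = 0.9417
CA = 0.9417 × 2.16 = 2.03 mmol/kg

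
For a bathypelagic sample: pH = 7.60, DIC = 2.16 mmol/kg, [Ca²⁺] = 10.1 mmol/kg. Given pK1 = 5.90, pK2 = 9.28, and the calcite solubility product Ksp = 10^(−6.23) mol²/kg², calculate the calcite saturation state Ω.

Ω = 0.744

α₂ = 1 / (1 + [H⁺]/K2 + [H⁺]²/(K1K2)) = 1 / (1 + 10^+1.68 + 10^-0.02)
   = 1 / (1 + 47.863 + 0.95499) = 1/49.818 = 0.02007
[CO3²⁻] = α₂ × DIC = 0.02007 × 2.16 = 0.04336 mmol/kg
Ksp = 10^(−6.23) = 5.888×10^-7
Ω = [Ca²⁺][CO3²⁻]/Ksp = (10.1×10^-3)(4.336×10^-5) / 5.888×10^-7 = 0.744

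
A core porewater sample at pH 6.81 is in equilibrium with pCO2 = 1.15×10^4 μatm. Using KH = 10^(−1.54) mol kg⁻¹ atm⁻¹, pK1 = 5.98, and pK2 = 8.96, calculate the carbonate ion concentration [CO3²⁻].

[CO3²⁻] = 15.9 μmol/kg

[CO2*] = KH · pCO2 = 10^(−1.54) × 1.15×10^4×10^-6 = 3.317×10^-4 mol/kg
α₀ = 1/(1 + K1/[H⁺] + K1K2/[H⁺]²) = 1/(1 + 10^+0.83 + 10^-1.32) = 0.1281
DIC = [CO2*]/α₀ = 3.317×10^-4 / 0.1281 = 2.590 mmol/kg
[CO3²⁻] = α₂·DIC; α₂ = 0.006129, so [CO3²⁻] = 0.006129 × 2.590 = 0.0159 mmol/kg = 15.9 μmol/kg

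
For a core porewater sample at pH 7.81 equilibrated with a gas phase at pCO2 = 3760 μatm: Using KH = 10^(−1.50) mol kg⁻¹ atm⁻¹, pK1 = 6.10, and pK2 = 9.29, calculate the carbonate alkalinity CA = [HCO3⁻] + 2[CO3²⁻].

CA = 6.50 mmol/kg

[CO2*] = KH · pCO2 = 10^(−1.50) × 3760×10^-6 = 1.189×10^-4 mol/kg
α₀ = 1/(1 + K1/[H⁺] + K1K2/[H⁺]²) = 1/(1 + 10^+1.71 + 10^+0.23) = 0.01852
DIC = [CO2*]/α₀ = 1.189×10^-4 / 0.01852 = 6.419 mmol/kg
CA = (α₁ + 2α₂)·DIC = (0.9500 + 2×0.03146) × 6.419 = 6.50 mmol/kg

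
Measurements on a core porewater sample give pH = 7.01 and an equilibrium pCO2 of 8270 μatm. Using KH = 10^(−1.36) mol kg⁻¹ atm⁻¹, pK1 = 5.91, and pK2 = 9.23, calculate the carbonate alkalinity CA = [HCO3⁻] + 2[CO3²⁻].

CA = 4.60 mmol/kg

[CO2*] = KH · pCO2 = 10^(−1.36) × 8270×10^-6 = 3.610×10^-4 mol/kg
α₀ = 1/(1 + K1/[H⁺] + K1K2/[H⁺]²) = 1/(1 + 10^+1.10 + 10^-1.12) = 0.07318
DIC = [CO2*]/α₀ = 3.610×10^-4 / 0.07318 = 4.933 mmol/kg
CA = (α₁ + 2α₂)·DIC = (0.9213 + 2×0.005551) × 4.933 = 4.60 mmol/kg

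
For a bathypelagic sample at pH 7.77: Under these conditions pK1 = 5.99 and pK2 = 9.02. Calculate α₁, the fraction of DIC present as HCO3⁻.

α₁ = 1 / (1 + [H⁺]/K1 + K2/[H⁺]) = 1 / (1 + 10^-1.78 + 10^-1.25)
   = 1 / (1 + 0.016596 + 0.056234) = 1/1.0728 = 0.9321

α₁ = 0.932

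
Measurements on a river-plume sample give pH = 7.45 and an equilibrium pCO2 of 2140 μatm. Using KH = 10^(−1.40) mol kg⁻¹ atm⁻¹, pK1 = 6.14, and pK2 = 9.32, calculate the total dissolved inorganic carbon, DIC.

[CO2*] = KH · pCO2 = 10^(−1.40) × 2140×10^-6 = 8.519×10^-5 mol/kg
α₀ = 1/(1 + K1/[H⁺] + K1K2/[H⁺]²) = 1/(1 + 10^+1.31 + 10^-0.56) = 0.04610
DIC = [CO2*]/α₀ = 8.519×10^-5 / 0.04610 = 1.85 mmol/kg

DIC = 1.85 mmol/kg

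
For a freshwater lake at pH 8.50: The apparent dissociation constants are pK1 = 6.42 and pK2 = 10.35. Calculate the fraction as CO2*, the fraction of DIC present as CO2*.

α₀ = 1 / (1 + K1/[H⁺] + K1K2/[H⁺]²) = 1 / (1 + 10^+2.08 + 10^+0.23)
   = 1 / (1 + 120.23 + 1.6982) = 1/122.92 = 0.008135

α₀ = 0.00814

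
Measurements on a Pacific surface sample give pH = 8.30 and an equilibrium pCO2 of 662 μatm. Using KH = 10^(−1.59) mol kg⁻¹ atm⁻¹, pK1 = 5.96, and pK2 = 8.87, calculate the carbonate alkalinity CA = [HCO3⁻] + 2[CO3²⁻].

CA = 5.73 mmol/kg

[CO2*] = KH · pCO2 = 10^(−1.59) × 662×10^-6 = 1.702×10^-5 mol/kg
α₀ = 1/(1 + K1/[H⁺] + K1K2/[H⁺]²) = 1/(1 + 10^+2.34 + 10^+1.77) = 0.003589
DIC = [CO2*]/α₀ = 1.702×10^-5 / 0.003589 = 4.742 mmol/kg
CA = (α₁ + 2α₂)·DIC = (0.7851 + 2×0.2113) × 4.742 = 5.73 mmol/kg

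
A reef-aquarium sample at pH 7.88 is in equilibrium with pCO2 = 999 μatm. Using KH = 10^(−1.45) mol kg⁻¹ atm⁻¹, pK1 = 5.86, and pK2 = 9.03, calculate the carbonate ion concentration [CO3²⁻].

[CO2*] = KH · pCO2 = 10^(−1.45) × 999×10^-6 = 3.545×10^-5 mol/kg
α₀ = 1/(1 + K1/[H⁺] + K1K2/[H⁺]²) = 1/(1 + 10^+2.02 + 10^+0.87) = 0.008840
DIC = [CO2*]/α₀ = 3.545×10^-5 / 0.008840 = 4.010 mmol/kg
[CO3²⁻] = α₂·DIC; α₂ = 0.06553, so [CO3²⁻] = 0.06553 × 4.010 = 0.263 mmol/kg

[CO3²⁻] = 0.263 mmol/kg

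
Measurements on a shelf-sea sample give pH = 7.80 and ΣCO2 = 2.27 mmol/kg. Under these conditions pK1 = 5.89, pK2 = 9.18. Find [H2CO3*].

[CO2*] = 0.0265 mmol/kg

α₀ = 1 / (1 + K1/[H⁺] + K1K2/[H⁺]²) = 1 / (1 + 10^+1.91 + 10^+0.53)
   = 1 / (1 + 81.283 + 3.3884) = 1/85.671 = 0.01167
[CO2*] = α₀ × DIC = 0.01167 × 2.27 = 0.0265 mmol/kg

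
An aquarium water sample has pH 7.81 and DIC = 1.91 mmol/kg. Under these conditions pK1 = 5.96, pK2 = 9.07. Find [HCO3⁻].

[HCO3⁻] = 1.79 mmol/kg

α₁ = 1 / (1 + [H⁺]/K1 + K2/[H⁺]) = 1 / (1 + 10^-1.85 + 10^-1.26)
   = 1 / (1 + 0.014125 + 0.054954) = 1/1.0691 = 0.9354
[HCO3⁻] = α₁ × DIC = 0.9354 × 1.91 = 1.79 mmol/kg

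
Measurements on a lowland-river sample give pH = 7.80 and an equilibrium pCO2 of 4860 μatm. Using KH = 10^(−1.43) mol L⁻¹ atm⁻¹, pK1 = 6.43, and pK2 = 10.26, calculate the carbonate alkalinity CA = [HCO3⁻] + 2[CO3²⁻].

[CO2*] = KH · pCO2 = 10^(−1.43) × 4860×10^-6 = 1.806×10^-4 mol/L
α₀ = 1/(1 + K1/[H⁺] + K1K2/[H⁺]²) = 1/(1 + 10^+1.37 + 10^-1.09) = 0.04078
DIC = [CO2*]/α₀ = 1.806×10^-4 / 0.04078 = 4.428 mmol/L
CA = (α₁ + 2α₂)·DIC = (0.9559 + 2×0.003314) × 4.428 = 4.26 mmol/L

CA = 4.26 mmol/L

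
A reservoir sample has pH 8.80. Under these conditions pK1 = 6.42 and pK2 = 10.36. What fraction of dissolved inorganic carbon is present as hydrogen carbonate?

α₁ = 0.969

α₁ = 1 / (1 + [H⁺]/K1 + K2/[H⁺]) = 1 / (1 + 10^-2.38 + 10^-1.56)
   = 1 / (1 + 0.0041687 + 0.027542) = 1/1.0317 = 0.9693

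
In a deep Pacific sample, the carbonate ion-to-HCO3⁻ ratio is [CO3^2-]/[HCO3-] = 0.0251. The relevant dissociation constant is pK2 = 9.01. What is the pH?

From K2 = [H⁺][CO3^2-]/[HCO3-]:  pH = pK2 + log₁₀([CO3^2-]/[HCO3-])
log₁₀(0.0251) = -1.600
pH = 9.01 + (-1.600) = 7.41

pH = 7.41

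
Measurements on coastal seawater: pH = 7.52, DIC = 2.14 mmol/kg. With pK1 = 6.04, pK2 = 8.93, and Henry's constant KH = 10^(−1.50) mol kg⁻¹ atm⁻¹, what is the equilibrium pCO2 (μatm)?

pCO2 = 2090 μatm

α₀ = 1 / (1 + K1/[H⁺] + K1K2/[H⁺]²) = 1 / (1 + 10^+1.48 + 10^+0.07)
   = 1 / (1 + 30.200 + 1.1749) = 1/32.374 = 0.03089
[CO2*] = α₀ × DIC = 0.03089 × 2.14 = 0.06610 mmol/kg
pCO2 = [CO2*]/KH = 6.610×10^-5 / 3.162×10^-2 = 2090 μatm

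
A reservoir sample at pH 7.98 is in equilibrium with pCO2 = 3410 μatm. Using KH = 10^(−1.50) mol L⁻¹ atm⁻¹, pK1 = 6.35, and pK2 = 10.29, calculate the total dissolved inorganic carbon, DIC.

[CO2*] = KH · pCO2 = 10^(−1.50) × 3410×10^-6 = 1.078×10^-4 mol/L
α₀ = 1/(1 + K1/[H⁺] + K1K2/[H⁺]²) = 1/(1 + 10^+1.63 + 10^-0.68) = 0.02280
DIC = [CO2*]/α₀ = 1.078×10^-4 / 0.02280 = 4.73 mmol/L

DIC = 4.73 mmol/L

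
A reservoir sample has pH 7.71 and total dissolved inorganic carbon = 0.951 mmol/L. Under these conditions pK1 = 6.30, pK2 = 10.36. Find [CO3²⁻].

α₂ = 1 / (1 + [H⁺]/K2 + [H⁺]²/(K1K2)) = 1 / (1 + 10^+2.65 + 10^+1.24)
   = 1 / (1 + 446.68 + 17.378) = 1/465.06 = 0.002150
[CO3²⁻] = α₂ × DIC = 0.002150 × 0.951 = 0.00204 mmol/L = 2.04 μmol/L

[CO3²⁻] = 2.04 μmol/L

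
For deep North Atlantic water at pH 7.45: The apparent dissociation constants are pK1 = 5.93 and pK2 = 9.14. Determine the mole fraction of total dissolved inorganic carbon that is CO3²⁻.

α₂ = 0.0194

α₂ = 1 / (1 + [H⁺]/K2 + [H⁺]²/(K1K2)) = 1 / (1 + 10^+1.69 + 10^+0.17)
   = 1 / (1 + 48.978 + 1.4791) = 1/51.457 = 0.01943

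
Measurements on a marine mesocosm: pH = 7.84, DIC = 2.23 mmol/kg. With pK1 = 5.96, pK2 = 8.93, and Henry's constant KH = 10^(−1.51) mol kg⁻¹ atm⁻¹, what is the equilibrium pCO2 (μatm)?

α₀ = 1 / (1 + K1/[H⁺] + K1K2/[H⁺]²) = 1 / (1 + 10^+1.88 + 10^+0.79)
   = 1 / (1 + 75.858 + 6.1660) = 1/83.024 = 0.01204
[CO2*] = α₀ × DIC = 0.01204 × 2.23 = 0.02686 mmol/kg
pCO2 = [CO2*]/KH = 2.686×10^-5 / 3.090×10^-2 = 869 μatm

pCO2 = 869 μatm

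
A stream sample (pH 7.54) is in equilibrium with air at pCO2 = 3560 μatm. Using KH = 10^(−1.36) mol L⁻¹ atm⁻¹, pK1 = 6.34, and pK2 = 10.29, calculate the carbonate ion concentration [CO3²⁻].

[CO3²⁻] = 4.38 μmol/L

[CO2*] = KH · pCO2 = 10^(−1.36) × 3560×10^-6 = 1.554×10^-4 mol/L
α₀ = 1/(1 + K1/[H⁺] + K1K2/[H⁺]²) = 1/(1 + 10^+1.20 + 10^-1.55) = 0.05925
DIC = [CO2*]/α₀ = 1.554×10^-4 / 0.05925 = 2.623 mmol/L
[CO3²⁻] = α₂·DIC; α₂ = 0.001670, so [CO3²⁻] = 0.001670 × 2.623 = 0.00438 mmol/L = 4.38 μmol/L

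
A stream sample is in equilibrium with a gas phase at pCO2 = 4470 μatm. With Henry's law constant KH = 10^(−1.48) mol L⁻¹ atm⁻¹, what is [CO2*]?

[CO2*] = 148 μmol/L

KH = 10^(−1.48) = 3.311×10^-2 mol L⁻¹ atm⁻¹
[CO2*] = KH · pCO2 = 3.311×10^-2 × 4470×10^-6 atm = 1.48×10^-4 mol/L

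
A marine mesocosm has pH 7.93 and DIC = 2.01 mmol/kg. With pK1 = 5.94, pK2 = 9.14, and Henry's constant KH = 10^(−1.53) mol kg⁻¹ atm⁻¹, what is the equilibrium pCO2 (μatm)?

pCO2 = 650 μatm

α₀ = 1 / (1 + K1/[H⁺] + K1K2/[H⁺]²) = 1 / (1 + 10^+1.99 + 10^+0.78)
   = 1 / (1 + 97.724 + 6.0256) = 1/104.75 = 0.009547
[CO2*] = α₀ × DIC = 0.009547 × 2.01 = 0.01919 mmol/kg = 19.19 μmol/kg
pCO2 = [CO2*]/KH = 1.919×10^-5 / 2.951×10^-2 = 650 μatm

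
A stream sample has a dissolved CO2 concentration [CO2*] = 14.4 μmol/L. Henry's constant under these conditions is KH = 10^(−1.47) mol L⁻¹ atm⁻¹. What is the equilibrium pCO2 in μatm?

pCO2 = 425 μatm

KH = 10^(−1.47) = 3.388×10^-2 mol L⁻¹ atm⁻¹
pCO2 = [CO2*]/KH = 14.4×10^-6 / 3.388×10^-2 = 4.25×10^-4 atm = 425 μatm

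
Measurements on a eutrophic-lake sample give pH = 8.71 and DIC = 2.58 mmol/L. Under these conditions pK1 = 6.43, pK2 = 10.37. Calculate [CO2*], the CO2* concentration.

α₀ = 1 / (1 + K1/[H⁺] + K1K2/[H⁺]²) = 1 / (1 + 10^+2.28 + 10^+0.62)
   = 1 / (1 + 190.55 + 4.1687) = 1/195.71 = 0.005109
[CO2*] = α₀ × DIC = 0.005109 × 2.58 = 0.0132 mmol/L = 13.2 μmol/L

[CO2*] = 13.2 μmol/L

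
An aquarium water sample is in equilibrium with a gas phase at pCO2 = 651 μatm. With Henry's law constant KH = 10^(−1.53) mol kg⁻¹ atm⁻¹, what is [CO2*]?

[CO2*] = 19.2 μmol/kg

KH = 10^(−1.53) = 2.951×10^-2 mol kg⁻¹ atm⁻¹
[CO2*] = KH · pCO2 = 2.951×10^-2 × 651×10^-6 atm = 1.92×10^-5 mol/kg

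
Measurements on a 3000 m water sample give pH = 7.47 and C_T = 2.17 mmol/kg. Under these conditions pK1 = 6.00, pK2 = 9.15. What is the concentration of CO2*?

[CO2*] = 0.0697 mmol/kg

α₀ = 1 / (1 + K1/[H⁺] + K1K2/[H⁺]²) = 1 / (1 + 10^+1.47 + 10^-0.21)
   = 1 / (1 + 29.512 + 0.61660) = 1/31.129 = 0.03212
[CO2*] = α₀ × DIC = 0.03212 × 2.17 = 0.0697 mmol/kg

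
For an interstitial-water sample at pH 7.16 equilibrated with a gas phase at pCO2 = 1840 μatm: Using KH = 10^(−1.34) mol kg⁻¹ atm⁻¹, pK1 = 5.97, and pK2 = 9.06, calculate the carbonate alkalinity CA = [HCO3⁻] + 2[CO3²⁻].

[CO2*] = KH · pCO2 = 10^(−1.34) × 1840×10^-6 = 8.410×10^-5 mol/kg
α₀ = 1/(1 + K1/[H⁺] + K1K2/[H⁺]²) = 1/(1 + 10^+1.19 + 10^-0.71) = 0.05994
DIC = [CO2*]/α₀ = 8.410×10^-5 / 0.05994 = 1.403 mmol/kg
CA = (α₁ + 2α₂)·DIC = (0.9284 + 2×0.01169) × 1.403 = 1.34 mmol/kg

CA = 1.34 mmol/kg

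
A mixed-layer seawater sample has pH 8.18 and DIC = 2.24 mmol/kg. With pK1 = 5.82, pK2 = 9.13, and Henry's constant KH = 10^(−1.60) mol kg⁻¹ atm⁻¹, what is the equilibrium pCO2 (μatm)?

α₀ = 1 / (1 + K1/[H⁺] + K1K2/[H⁺]²) = 1 / (1 + 10^+2.36 + 10^+1.41)
   = 1 / (1 + 229.09 + 25.704) = 1/255.79 = 0.003909
[CO2*] = α₀ × DIC = 0.003909 × 2.24 = 0.008757 mmol/kg = 8.757 μmol/kg
pCO2 = [CO2*]/KH = 8.757×10^-6 / 2.512×10^-2 = 349 μatm

pCO2 = 349 μatm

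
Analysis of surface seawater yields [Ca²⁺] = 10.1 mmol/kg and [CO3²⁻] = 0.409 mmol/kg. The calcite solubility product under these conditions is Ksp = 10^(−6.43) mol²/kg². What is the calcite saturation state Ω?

Ksp = 10^(−6.43) = 3.715×10^-7
Ω = [Ca²⁺][CO3²⁻]/Ksp = (10.1×10^-3)(0.409×10^-3) / 3.715×10^-7 = 11.1

Ω = 11.1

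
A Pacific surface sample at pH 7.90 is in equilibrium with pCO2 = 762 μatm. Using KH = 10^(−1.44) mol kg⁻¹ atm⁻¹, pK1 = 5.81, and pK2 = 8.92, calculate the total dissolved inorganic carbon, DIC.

DIC = 3.76 mmol/kg

[CO2*] = KH · pCO2 = 10^(−1.44) × 762×10^-6 = 2.767×10^-5 mol/kg
α₀ = 1/(1 + K1/[H⁺] + K1K2/[H⁺]²) = 1/(1 + 10^+2.09 + 10^+1.07) = 0.007365
DIC = [CO2*]/α₀ = 2.767×10^-5 / 0.007365 = 3.76 mmol/kg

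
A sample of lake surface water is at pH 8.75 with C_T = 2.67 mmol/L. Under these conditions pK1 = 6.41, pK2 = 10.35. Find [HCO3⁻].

α₁ = 1 / (1 + [H⁺]/K1 + K2/[H⁺]) = 1 / (1 + 10^-2.34 + 10^-1.60)
   = 1 / (1 + 0.0045709 + 0.025119) = 1/1.0297 = 0.9712
[HCO3⁻] = α₁ × DIC = 0.9712 × 2.67 = 2.59 mmol/L

[HCO3⁻] = 2.59 mmol/L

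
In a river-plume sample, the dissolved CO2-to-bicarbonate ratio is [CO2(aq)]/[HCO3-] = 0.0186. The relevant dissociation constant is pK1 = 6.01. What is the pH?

From K1 = [H⁺][HCO3-]/[CO2(aq)]:  pH = pK1 − log₁₀([CO2(aq)]/[HCO3-])
log₁₀(0.0186) = -1.730
pH = 6.01 − (-1.730) = 7.74

pH = 7.74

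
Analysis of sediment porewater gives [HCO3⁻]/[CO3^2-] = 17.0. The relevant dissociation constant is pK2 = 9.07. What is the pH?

From K2 = [H⁺][CO3^2-]/[HCO3⁻]:  pH = pK2 − log₁₀([HCO3⁻]/[CO3^2-])
log₁₀(17.0) = +1.230
pH = 9.07 − (+1.230) = 7.84

pH = 7.84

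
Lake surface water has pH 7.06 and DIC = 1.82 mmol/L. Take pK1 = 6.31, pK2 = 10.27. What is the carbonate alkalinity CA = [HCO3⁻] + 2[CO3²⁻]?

CA = 1.55 mmol/L

CA = [HCO3⁻] + 2[CO3²⁻] = (α₁ + 2α₂)·DIC
At pH 7.06: [H⁺]/K1 = 10^-0.75 = 0.17783, K2/[H⁺] = 10^-3.21 = 0.00061660
α₁ = 1/(1 + 0.17783 + 0.00061660) = 1/1.1784 = 0.8486; α₂ = α₁·K2/[H⁺] = 0.0005232
α₁ + 2α₂ = 0.8496
CA = 0.8496 × 1.82 = 1.55 mmol/L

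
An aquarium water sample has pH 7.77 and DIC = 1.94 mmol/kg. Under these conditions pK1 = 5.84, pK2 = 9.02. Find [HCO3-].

[HCO3⁻] = 1.82 mmol/kg

α₁ = 1 / (1 + [H⁺]/K1 + K2/[H⁺]) = 1 / (1 + 10^-1.93 + 10^-1.25)
   = 1 / (1 + 0.011749 + 0.056234) = 1/1.0680 = 0.9363
[HCO3⁻] = α₁ × DIC = 0.9363 × 1.94 = 1.82 mmol/kg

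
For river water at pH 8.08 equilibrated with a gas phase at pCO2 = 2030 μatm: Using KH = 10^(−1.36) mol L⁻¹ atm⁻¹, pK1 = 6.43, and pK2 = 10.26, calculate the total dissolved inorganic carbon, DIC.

[CO2*] = KH · pCO2 = 10^(−1.36) × 2030×10^-6 = 8.861×10^-5 mol/L
α₀ = 1/(1 + K1/[H⁺] + K1K2/[H⁺]²) = 1/(1 + 10^+1.65 + 10^-0.53) = 0.02176
DIC = [CO2*]/α₀ = 8.861×10^-5 / 0.02176 = 4.07 mmol/L

DIC = 4.07 mmol/L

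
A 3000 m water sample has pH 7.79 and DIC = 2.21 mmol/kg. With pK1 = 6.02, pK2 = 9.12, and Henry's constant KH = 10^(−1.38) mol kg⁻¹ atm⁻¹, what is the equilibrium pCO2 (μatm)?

pCO2 = 846 μatm

α₀ = 1 / (1 + K1/[H⁺] + K1K2/[H⁺]²) = 1 / (1 + 10^+1.77 + 10^+0.44)
   = 1 / (1 + 58.884 + 2.7542) = 1/62.639 = 0.01596
[CO2*] = α₀ × DIC = 0.01596 × 2.21 = 0.03528 mmol/kg
pCO2 = [CO2*]/KH = 3.528×10^-5 / 4.169×10^-2 = 846 μatm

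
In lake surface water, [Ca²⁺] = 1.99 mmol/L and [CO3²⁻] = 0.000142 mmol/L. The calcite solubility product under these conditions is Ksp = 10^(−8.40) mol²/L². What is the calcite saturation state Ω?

Ksp = 10^(−8.40) = 3.981×10^-9
Ω = [Ca²⁺][CO3²⁻]/Ksp = (1.99×10^-3)(0.000142×10^-3) / 3.981×10^-9 = 0.0710

Ω = 0.0710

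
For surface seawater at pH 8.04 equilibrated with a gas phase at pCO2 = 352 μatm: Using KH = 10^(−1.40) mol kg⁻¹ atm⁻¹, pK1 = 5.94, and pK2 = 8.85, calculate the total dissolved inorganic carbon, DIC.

DIC = 2.05 mmol/kg

[CO2*] = KH · pCO2 = 10^(−1.40) × 352×10^-6 = 1.401×10^-5 mol/kg
α₀ = 1/(1 + K1/[H⁺] + K1K2/[H⁺]²) = 1/(1 + 10^+2.10 + 10^+1.29) = 0.006831
DIC = [CO2*]/α₀ = 1.401×10^-5 / 0.006831 = 2.05 mmol/kg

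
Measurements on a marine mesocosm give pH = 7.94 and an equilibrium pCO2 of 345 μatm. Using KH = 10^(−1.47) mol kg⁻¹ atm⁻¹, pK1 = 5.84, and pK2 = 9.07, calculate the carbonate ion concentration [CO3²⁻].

[CO3²⁻] = 0.109 mmol/kg

[CO2*] = KH · pCO2 = 10^(−1.47) × 345×10^-6 = 1.169×10^-5 mol/kg
α₀ = 1/(1 + K1/[H⁺] + K1K2/[H⁺]²) = 1/(1 + 10^+2.10 + 10^+0.97) = 0.007341
DIC = [CO2*]/α₀ = 1.169×10^-5 / 0.007341 = 1.592 mmol/kg
[CO3²⁻] = α₂·DIC; α₂ = 0.06851, so [CO3²⁻] = 0.06851 × 1.592 = 0.109 mmol/kg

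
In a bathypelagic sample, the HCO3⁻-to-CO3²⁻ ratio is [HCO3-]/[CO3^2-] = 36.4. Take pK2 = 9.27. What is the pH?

pH = 7.71

From K2 = [H⁺][CO3^2-]/[HCO3-]:  pH = pK2 − log₁₀([HCO3-]/[CO3^2-])
log₁₀(36.4) = +1.561
pH = 9.27 − (+1.561) = 7.71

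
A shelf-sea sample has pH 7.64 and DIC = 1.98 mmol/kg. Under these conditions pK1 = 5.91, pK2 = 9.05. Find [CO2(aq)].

α₀ = 1 / (1 + K1/[H⁺] + K1K2/[H⁺]²) = 1 / (1 + 10^+1.73 + 10^+0.32)
   = 1 / (1 + 53.703 + 2.0893) = 1/56.792 = 0.01761
[CO2*] = α₀ × DIC = 0.01761 × 1.98 = 0.0349 mmol/kg

[CO2*] = 0.0349 mmol/kg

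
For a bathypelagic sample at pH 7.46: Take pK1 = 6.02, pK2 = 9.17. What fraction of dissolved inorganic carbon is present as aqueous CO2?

α₀ = 0.0344

α₀ = 1 / (1 + K1/[H⁺] + K1K2/[H⁺]²) = 1 / (1 + 10^+1.44 + 10^-0.27)
   = 1 / (1 + 27.542 + 0.53703) = 1/29.079 = 0.03439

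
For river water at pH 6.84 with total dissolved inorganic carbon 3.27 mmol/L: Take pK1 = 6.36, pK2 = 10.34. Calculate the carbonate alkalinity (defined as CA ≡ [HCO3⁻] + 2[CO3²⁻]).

CA = [HCO3⁻] + 2[CO3²⁻] = (α₁ + 2α₂)·DIC
At pH 6.84: [H⁺]/K1 = 10^-0.48 = 0.33113, K2/[H⁺] = 10^-3.50 = 0.00031623
α₁ = 1/(1 + 0.33113 + 0.00031623) = 1/1.3314 = 0.7511; α₂ = α₁·K2/[H⁺] = 0.0002375
α₁ + 2α₂ = 0.7515
CA = 0.7515 × 3.27 = 2.46 mmol/L

CA = 2.46 mmol/L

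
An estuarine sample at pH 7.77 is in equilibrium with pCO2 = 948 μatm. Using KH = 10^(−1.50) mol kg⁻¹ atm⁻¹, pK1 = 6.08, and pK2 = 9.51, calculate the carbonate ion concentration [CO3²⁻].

[CO2*] = KH · pCO2 = 10^(−1.50) × 948×10^-6 = 2.998×10^-5 mol/kg
α₀ = 1/(1 + K1/[H⁺] + K1K2/[H⁺]²) = 1/(1 + 10^+1.69 + 10^-0.05) = 0.01966
DIC = [CO2*]/α₀ = 2.998×10^-5 / 0.01966 = 1.525 mmol/kg
[CO3²⁻] = α₂·DIC; α₂ = 0.01752, so [CO3²⁻] = 0.01752 × 1.525 = 0.0267 mmol/kg

[CO3²⁻] = 0.0267 mmol/kg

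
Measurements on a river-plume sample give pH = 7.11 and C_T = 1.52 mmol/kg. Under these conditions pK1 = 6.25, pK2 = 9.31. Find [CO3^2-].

[CO3²⁻] = 8.38 μmol/kg

α₂ = 1 / (1 + [H⁺]/K2 + [H⁺]²/(K1K2)) = 1 / (1 + 10^+2.20 + 10^+1.34)
   = 1 / (1 + 158.49 + 21.878) = 1/181.37 = 0.005514
[CO3²⁻] = α₂ × DIC = 0.005514 × 1.52 = 0.00838 mmol/kg = 8.38 μmol/kg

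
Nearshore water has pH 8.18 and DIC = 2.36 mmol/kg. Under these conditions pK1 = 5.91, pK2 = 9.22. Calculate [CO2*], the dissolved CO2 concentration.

α₀ = 1 / (1 + K1/[H⁺] + K1K2/[H⁺]²) = 1 / (1 + 10^+2.27 + 10^+1.23)
   = 1 / (1 + 186.21 + 16.982) = 1/204.19 = 0.004897
[CO2*] = α₀ × DIC = 0.004897 × 2.36 = 0.0116 mmol/kg = 11.6 μmol/kg

[CO2*] = 11.6 μmol/kg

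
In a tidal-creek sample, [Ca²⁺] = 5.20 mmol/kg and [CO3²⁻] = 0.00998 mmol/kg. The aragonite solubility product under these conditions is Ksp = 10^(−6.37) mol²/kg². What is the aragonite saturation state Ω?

Ksp = 10^(−6.37) = 4.266×10^-7
Ω = [Ca²⁺][CO3²⁻]/Ksp = (5.20×10^-3)(0.00998×10^-3) / 4.266×10^-7 = 0.122

Ω = 0.122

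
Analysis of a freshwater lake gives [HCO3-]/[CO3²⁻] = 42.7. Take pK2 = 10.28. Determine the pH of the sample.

pH = 8.65

From K2 = [H⁺][CO3²⁻]/[HCO3-]:  pH = pK2 − log₁₀([HCO3-]/[CO3²⁻])
log₁₀(42.7) = +1.630
pH = 10.28 − (+1.630) = 8.65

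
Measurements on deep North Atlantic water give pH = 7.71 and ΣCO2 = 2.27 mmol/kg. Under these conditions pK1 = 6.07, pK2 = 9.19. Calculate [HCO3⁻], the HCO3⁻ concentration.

[HCO3⁻] = 2.15 mmol/kg

α₁ = 1 / (1 + [H⁺]/K1 + K2/[H⁺]) = 1 / (1 + 10^-1.64 + 10^-1.48)
   = 1 / (1 + 0.022909 + 0.033113) = 1/1.0560 = 0.9470
[HCO3⁻] = α₁ × DIC = 0.9470 × 2.27 = 2.15 mmol/kg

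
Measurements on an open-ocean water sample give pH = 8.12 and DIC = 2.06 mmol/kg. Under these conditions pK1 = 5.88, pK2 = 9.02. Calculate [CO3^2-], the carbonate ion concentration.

α₂ = 1 / (1 + [H⁺]/K2 + [H⁺]²/(K1K2)) = 1 / (1 + 10^+0.90 + 10^-1.34)
   = 1 / (1 + 7.9433 + 0.045709) = 1/8.9890 = 0.1112
[CO3²⁻] = α₂ × DIC = 0.1112 × 2.06 = 0.229 mmol/kg

[CO3²⁻] = 0.229 mmol/kg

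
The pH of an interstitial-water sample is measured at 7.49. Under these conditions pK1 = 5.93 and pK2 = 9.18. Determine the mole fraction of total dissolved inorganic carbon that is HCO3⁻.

α₁ = 1 / (1 + [H⁺]/K1 + K2/[H⁺]) = 1 / (1 + 10^-1.56 + 10^-1.69)
   = 1 / (1 + 0.027542 + 0.020417) = 1/1.0480 = 0.9542

α₁ = 0.954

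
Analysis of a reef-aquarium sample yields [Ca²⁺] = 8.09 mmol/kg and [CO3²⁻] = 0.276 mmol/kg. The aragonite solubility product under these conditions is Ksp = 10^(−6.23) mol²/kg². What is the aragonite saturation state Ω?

Ω = 3.79

Ksp = 10^(−6.23) = 5.888×10^-7
Ω = [Ca²⁺][CO3²⁻]/Ksp = (8.09×10^-3)(0.276×10^-3) / 5.888×10^-7 = 3.79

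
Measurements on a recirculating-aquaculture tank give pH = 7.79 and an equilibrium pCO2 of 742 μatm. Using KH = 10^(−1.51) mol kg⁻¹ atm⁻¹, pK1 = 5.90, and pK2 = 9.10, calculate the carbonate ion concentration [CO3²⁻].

[CO3²⁻] = 0.0872 mmol/kg

[CO2*] = KH · pCO2 = 10^(−1.51) × 742×10^-6 = 2.293×10^-5 mol/kg
α₀ = 1/(1 + K1/[H⁺] + K1K2/[H⁺]²) = 1/(1 + 10^+1.89 + 10^+0.58) = 0.01213
DIC = [CO2*]/α₀ = 2.293×10^-5 / 0.01213 = 1.890 mmol/kg
[CO3²⁻] = α₂·DIC; α₂ = 0.04612, so [CO3²⁻] = 0.04612 × 1.890 = 0.0872 mmol/kg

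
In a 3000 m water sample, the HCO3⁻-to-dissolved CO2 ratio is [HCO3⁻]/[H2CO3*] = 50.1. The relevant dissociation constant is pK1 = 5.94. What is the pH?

From K1 = [H⁺][HCO3⁻]/[H2CO3*]:  pH = pK1 + log₁₀([HCO3⁻]/[H2CO3*])
log₁₀(50.1) = +1.700
pH = 5.94 + (+1.700) = 7.64

pH = 7.64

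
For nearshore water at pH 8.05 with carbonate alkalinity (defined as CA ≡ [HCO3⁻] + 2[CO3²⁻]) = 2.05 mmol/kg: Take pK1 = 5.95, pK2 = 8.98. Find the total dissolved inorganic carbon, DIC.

CA = [HCO3⁻] + 2[CO3²⁻] = (α₁ + 2α₂)·DIC
At pH 8.05: [H⁺]/K1 = 10^-2.10 = 0.0079433, K2/[H⁺] = 10^-0.93 = 0.11749
α₁ = 1/(1 + 0.0079433 + 0.11749) = 1/1.1254 = 0.8885; α₂ = α₁·K2/[H⁺] = 0.1044
α₁ + 2α₂ = 1.0973
DIC = CA / (α₁ + 2α₂) = 2.05 / 1.0973 = 1.87 mmol/kg

DIC = 1.87 mmol/kg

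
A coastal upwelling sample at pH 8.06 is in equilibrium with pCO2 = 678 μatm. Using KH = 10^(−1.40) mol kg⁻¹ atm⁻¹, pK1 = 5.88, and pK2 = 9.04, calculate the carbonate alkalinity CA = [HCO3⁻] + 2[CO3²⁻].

CA = 4.94 mmol/kg

[CO2*] = KH · pCO2 = 10^(−1.40) × 678×10^-6 = 2.699×10^-5 mol/kg
α₀ = 1/(1 + K1/[H⁺] + K1K2/[H⁺]²) = 1/(1 + 10^+2.18 + 10^+1.20) = 0.005945
DIC = [CO2*]/α₀ = 2.699×10^-5 / 0.005945 = 4.540 mmol/kg
CA = (α₁ + 2α₂)·DIC = (0.8998 + 2×0.09422) × 4.540 = 4.94 mmol/kg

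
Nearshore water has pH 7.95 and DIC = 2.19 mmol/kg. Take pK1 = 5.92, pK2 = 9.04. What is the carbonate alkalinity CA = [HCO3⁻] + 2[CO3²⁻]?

CA = 2.33 mmol/kg

CA = [HCO3⁻] + 2[CO3²⁻] = (α₁ + 2α₂)·DIC
At pH 7.95: [H⁺]/K1 = 10^-2.03 = 0.0093325, K2/[H⁺] = 10^-1.09 = 0.081283
α₁ = 1/(1 + 0.0093325 + 0.081283) = 1/1.0906 = 0.9169; α₂ = α₁·K2/[H⁺] = 0.07453
α₁ + 2α₂ = 1.0660
CA = 1.0660 × 2.19 = 2.33 mmol/kg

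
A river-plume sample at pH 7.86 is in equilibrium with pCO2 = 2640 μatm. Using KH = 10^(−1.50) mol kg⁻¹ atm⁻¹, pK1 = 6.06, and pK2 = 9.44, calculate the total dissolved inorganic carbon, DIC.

[CO2*] = KH · pCO2 = 10^(−1.50) × 2640×10^-6 = 8.348×10^-5 mol/kg
α₀ = 1/(1 + K1/[H⁺] + K1K2/[H⁺]²) = 1/(1 + 10^+1.80 + 10^+0.22) = 0.01521
DIC = [CO2*]/α₀ = 8.348×10^-5 / 0.01521 = 5.49 mmol/kg

DIC = 5.49 mmol/kg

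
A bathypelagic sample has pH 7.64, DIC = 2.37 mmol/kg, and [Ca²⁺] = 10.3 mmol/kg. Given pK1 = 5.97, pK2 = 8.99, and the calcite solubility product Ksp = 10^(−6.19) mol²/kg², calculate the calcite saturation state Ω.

Ω = 1.58

α₂ = 1 / (1 + [H⁺]/K2 + [H⁺]²/(K1K2)) = 1 / (1 + 10^+1.35 + 10^-0.32)
   = 1 / (1 + 22.387 + 0.47863) = 1/23.866 = 0.04190
[CO3²⁻] = α₂ × DIC = 0.04190 × 2.37 = 0.09931 mmol/kg
Ksp = 10^(−6.19) = 6.457×10^-7
Ω = [Ca²⁺][CO3²⁻]/Ksp = (10.3×10^-3)(9.931×10^-5) / 6.457×10^-7 = 1.58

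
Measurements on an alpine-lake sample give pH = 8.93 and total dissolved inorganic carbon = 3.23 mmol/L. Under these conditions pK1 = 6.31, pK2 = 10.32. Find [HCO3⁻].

α₁ = 1 / (1 + [H⁺]/K1 + K2/[H⁺]) = 1 / (1 + 10^-2.62 + 10^-1.39)
   = 1 / (1 + 0.0023988 + 0.040738) = 1/1.0431 = 0.9586
[HCO3⁻] = α₁ × DIC = 0.9586 × 3.23 = 3.10 mmol/L

[HCO3⁻] = 3.10 mmol/L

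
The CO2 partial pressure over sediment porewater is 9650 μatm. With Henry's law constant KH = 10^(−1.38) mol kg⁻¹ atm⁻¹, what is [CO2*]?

KH = 10^(−1.38) = 4.169×10^-2 mol kg⁻¹ atm⁻¹
[CO2*] = KH · pCO2 = 4.169×10^-2 × 9650×10^-6 atm = 4.02×10^-4 mol/kg

[CO2*] = 402 μmol/kg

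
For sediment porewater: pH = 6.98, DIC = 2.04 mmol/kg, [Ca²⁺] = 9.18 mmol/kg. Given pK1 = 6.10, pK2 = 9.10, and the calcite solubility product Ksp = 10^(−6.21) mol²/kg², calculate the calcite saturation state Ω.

α₂ = 1 / (1 + [H⁺]/K2 + [H⁺]²/(K1K2)) = 1 / (1 + 10^+2.12 + 10^+1.24)
   = 1 / (1 + 131.83 + 17.378) = 1/150.20 = 0.006658
[CO3²⁻] = α₂ × DIC = 0.006658 × 2.04 = 0.01358 mmol/kg = 13.58 μmol/kg
Ksp = 10^(−6.21) = 6.166×10^-7
Ω = [Ca²⁺][CO3²⁻]/Ksp = (9.18×10^-3)(1.358×10^-5) / 6.166×10^-7 = 0.202

Ω = 0.202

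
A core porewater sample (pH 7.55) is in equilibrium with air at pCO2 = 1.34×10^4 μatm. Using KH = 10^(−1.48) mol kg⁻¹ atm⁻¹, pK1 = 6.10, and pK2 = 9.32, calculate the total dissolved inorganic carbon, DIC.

[CO2*] = KH · pCO2 = 10^(−1.48) × 1.34×10^4×10^-6 = 4.437×10^-4 mol/kg
α₀ = 1/(1 + K1/[H⁺] + K1K2/[H⁺]²) = 1/(1 + 10^+1.45 + 10^-0.32) = 0.03371
DIC = [CO2*]/α₀ = 4.437×10^-4 / 0.03371 = 13.2 mmol/kg

DIC = 13.2 mmol/kg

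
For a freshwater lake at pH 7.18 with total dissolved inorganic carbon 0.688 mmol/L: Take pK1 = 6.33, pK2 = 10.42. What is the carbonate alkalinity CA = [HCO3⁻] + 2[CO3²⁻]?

CA = [HCO3⁻] + 2[CO3²⁻] = (α₁ + 2α₂)·DIC
At pH 7.18: [H⁺]/K1 = 10^-0.85 = 0.14125, K2/[H⁺] = 10^-3.24 = 0.00057544
α₁ = 1/(1 + 0.14125 + 0.00057544) = 1/1.1418 = 0.8758; α₂ = α₁·K2/[H⁺] = 0.0005040
α₁ + 2α₂ = 0.8768
CA = 0.8768 × 0.688 = 0.603 mmol/L

CA = 0.603 mmol/L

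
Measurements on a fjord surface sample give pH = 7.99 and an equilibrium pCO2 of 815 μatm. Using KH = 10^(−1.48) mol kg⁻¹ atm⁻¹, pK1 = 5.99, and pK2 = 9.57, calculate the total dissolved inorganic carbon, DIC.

[CO2*] = KH · pCO2 = 10^(−1.48) × 815×10^-6 = 2.699×10^-5 mol/kg
α₀ = 1/(1 + K1/[H⁺] + K1K2/[H⁺]²) = 1/(1 + 10^+2.00 + 10^+0.42) = 0.009650
DIC = [CO2*]/α₀ = 2.699×10^-5 / 0.009650 = 2.80 mmol/kg

DIC = 2.80 mmol/kg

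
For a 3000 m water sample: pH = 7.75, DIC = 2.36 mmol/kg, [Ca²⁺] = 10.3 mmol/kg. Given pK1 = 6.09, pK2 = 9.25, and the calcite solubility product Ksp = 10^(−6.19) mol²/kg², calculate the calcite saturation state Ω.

Ω = 1.13

α₂ = 1 / (1 + [H⁺]/K2 + [H⁺]²/(K1K2)) = 1 / (1 + 10^+1.50 + 10^-0.16)
   = 1 / (1 + 31.623 + 0.69183) = 1/33.315 = 0.03002
[CO3²⁻] = α₂ × DIC = 0.03002 × 2.36 = 0.07084 mmol/kg
Ksp = 10^(−6.19) = 6.457×10^-7
Ω = [Ca²⁺][CO3²⁻]/Ksp = (10.3×10^-3)(7.084×10^-5) / 6.457×10^-7 = 1.13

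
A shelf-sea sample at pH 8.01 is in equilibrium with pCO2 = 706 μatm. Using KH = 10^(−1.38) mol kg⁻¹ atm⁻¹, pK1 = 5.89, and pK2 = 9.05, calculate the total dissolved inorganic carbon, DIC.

[CO2*] = KH · pCO2 = 10^(−1.38) × 706×10^-6 = 2.943×10^-5 mol/kg
α₀ = 1/(1 + K1/[H⁺] + K1K2/[H⁺]²) = 1/(1 + 10^+2.12 + 10^+1.08) = 0.006904
DIC = [CO2*]/α₀ = 2.943×10^-5 / 0.006904 = 4.26 mmol/kg

DIC = 4.26 mmol/kg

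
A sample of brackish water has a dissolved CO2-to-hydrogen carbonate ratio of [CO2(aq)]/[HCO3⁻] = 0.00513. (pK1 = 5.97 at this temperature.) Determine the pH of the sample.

From K1 = [H⁺][HCO3⁻]/[CO2(aq)]:  pH = pK1 − log₁₀([CO2(aq)]/[HCO3⁻])
log₁₀(0.00513) = -2.290
pH = 5.97 − (-2.290) = 8.26

pH = 8.26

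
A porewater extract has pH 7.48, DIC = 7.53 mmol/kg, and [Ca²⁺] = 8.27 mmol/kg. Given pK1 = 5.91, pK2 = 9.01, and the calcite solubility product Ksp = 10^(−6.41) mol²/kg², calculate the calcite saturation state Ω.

Ω = 4.47

α₂ = 1 / (1 + [H⁺]/K2 + [H⁺]²/(K1K2)) = 1 / (1 + 10^+1.53 + 10^-0.04)
   = 1 / (1 + 33.884 + 0.91201) = 1/35.796 = 0.02794
[CO3²⁻] = α₂ × DIC = 0.02794 × 7.53 = 0.2104 mmol/kg
Ksp = 10^(−6.41) = 3.890×10^-7
Ω = [Ca²⁺][CO3²⁻]/Ksp = (8.27×10^-3)(2.104×10^-4) / 3.890×10^-7 = 4.47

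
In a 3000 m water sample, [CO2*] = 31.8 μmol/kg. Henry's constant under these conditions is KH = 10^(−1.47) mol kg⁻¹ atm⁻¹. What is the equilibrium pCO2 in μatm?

KH = 10^(−1.47) = 3.388×10^-2 mol kg⁻¹ atm⁻¹
pCO2 = [CO2*]/KH = 31.8×10^-6 / 3.388×10^-2 = 9.38×10^-4 atm = 938 μatm

pCO2 = 938 μatm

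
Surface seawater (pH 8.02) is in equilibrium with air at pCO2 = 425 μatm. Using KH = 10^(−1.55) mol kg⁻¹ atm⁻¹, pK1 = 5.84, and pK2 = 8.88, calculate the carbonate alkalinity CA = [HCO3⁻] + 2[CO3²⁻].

CA = 2.31 mmol/kg

[CO2*] = KH · pCO2 = 10^(−1.55) × 425×10^-6 = 1.198×10^-5 mol/kg
α₀ = 1/(1 + K1/[H⁺] + K1K2/[H⁺]²) = 1/(1 + 10^+2.18 + 10^+1.32) = 0.005772
DIC = [CO2*]/α₀ = 1.198×10^-5 / 0.005772 = 2.075 mmol/kg
CA = (α₁ + 2α₂)·DIC = (0.8736 + 2×0.1206) × 2.075 = 2.31 mmol/kg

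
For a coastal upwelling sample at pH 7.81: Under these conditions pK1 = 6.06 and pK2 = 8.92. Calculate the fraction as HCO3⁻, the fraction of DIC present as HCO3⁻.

α₁ = 0.913

α₁ = 1 / (1 + [H⁺]/K1 + K2/[H⁺]) = 1 / (1 + 10^-1.75 + 10^-1.11)
   = 1 / (1 + 0.017783 + 0.077625) = 1/1.0954 = 0.9129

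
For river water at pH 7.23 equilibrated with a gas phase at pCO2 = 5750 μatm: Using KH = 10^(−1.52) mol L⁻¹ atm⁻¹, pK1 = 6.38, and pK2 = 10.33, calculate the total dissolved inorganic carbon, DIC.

DIC = 1.40 mmol/L

[CO2*] = KH · pCO2 = 10^(−1.52) × 5750×10^-6 = 1.736×10^-4 mol/L
α₀ = 1/(1 + K1/[H⁺] + K1K2/[H⁺]²) = 1/(1 + 10^+0.85 + 10^-2.25) = 0.1237
DIC = [CO2*]/α₀ = 1.736×10^-4 / 0.1237 = 1.40 mmol/L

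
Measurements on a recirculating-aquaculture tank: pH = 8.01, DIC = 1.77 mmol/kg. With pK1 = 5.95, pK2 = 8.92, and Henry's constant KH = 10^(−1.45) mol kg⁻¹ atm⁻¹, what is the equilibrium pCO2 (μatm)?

α₀ = 1 / (1 + K1/[H⁺] + K1K2/[H⁺]²) = 1 / (1 + 10^+2.06 + 10^+1.15)
   = 1 / (1 + 114.82 + 14.125) = 1/129.94 = 0.007696
[CO2*] = α₀ × DIC = 0.007696 × 1.77 = 0.01362 mmol/kg = 13.62 μmol/kg
pCO2 = [CO2*]/KH = 1.362×10^-5 / 3.548×10^-2 = 384 μatm

pCO2 = 384 μatm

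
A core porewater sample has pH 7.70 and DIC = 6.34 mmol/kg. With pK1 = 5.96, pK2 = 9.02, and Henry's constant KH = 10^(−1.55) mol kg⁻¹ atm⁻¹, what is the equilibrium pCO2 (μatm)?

pCO2 = 3840 μatm

α₀ = 1 / (1 + K1/[H⁺] + K1K2/[H⁺]²) = 1 / (1 + 10^+1.74 + 10^+0.42)
   = 1 / (1 + 54.954 + 2.6303) = 1/58.584 = 0.01707
[CO2*] = α₀ × DIC = 0.01707 × 6.34 = 0.1082 mmol/kg
pCO2 = [CO2*]/KH = 1.082×10^-4 / 2.818×10^-2 = 3840 μatm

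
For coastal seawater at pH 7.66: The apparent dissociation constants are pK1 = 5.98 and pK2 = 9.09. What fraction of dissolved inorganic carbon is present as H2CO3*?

α₀ = 0.0197

α₀ = 1 / (1 + K1/[H⁺] + K1K2/[H⁺]²) = 1 / (1 + 10^+1.68 + 10^+0.25)
   = 1 / (1 + 47.863 + 1.7783) = 1/50.641 = 0.01975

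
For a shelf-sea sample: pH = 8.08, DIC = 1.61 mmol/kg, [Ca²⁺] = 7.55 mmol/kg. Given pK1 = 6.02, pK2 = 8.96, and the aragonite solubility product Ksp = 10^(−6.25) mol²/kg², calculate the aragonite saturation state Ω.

α₂ = 1 / (1 + [H⁺]/K2 + [H⁺]²/(K1K2)) = 1 / (1 + 10^+0.88 + 10^-1.18)
   = 1 / (1 + 7.5858 + 0.066069) = 1/8.6518 = 0.1156
[CO3²⁻] = α₂ × DIC = 0.1156 × 1.61 = 0.1861 mmol/kg
Ksp = 10^(−6.25) = 5.623×10^-7
Ω = [Ca²⁺][CO3²⁻]/Ksp = (7.55×10^-3)(1.861×10^-4) / 5.623×10^-7 = 2.50

Ω = 2.50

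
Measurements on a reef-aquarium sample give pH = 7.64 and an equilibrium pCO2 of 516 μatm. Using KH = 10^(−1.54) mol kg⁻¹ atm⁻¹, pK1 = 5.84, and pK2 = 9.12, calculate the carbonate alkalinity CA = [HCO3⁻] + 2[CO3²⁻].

[CO2*] = KH · pCO2 = 10^(−1.54) × 516×10^-6 = 1.488×10^-5 mol/kg
α₀ = 1/(1 + K1/[H⁺] + K1K2/[H⁺]²) = 1/(1 + 10^+1.80 + 10^+0.32) = 0.01511
DIC = [CO2*]/α₀ = 1.488×10^-5 / 0.01511 = 0.9849 mmol/kg
CA = (α₁ + 2α₂)·DIC = (0.9533 + 2×0.03157) × 0.9849 = 1.00 mmol/kg

CA = 1.00 mmol/kg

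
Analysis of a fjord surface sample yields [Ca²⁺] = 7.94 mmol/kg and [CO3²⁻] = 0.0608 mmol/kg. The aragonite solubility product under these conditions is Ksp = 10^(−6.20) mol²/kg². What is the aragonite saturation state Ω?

Ksp = 10^(−6.20) = 6.310×10^-7
Ω = [Ca²⁺][CO3²⁻]/Ksp = (7.94×10^-3)(0.0608×10^-3) / 6.310×10^-7 = 0.765

Ω = 0.765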